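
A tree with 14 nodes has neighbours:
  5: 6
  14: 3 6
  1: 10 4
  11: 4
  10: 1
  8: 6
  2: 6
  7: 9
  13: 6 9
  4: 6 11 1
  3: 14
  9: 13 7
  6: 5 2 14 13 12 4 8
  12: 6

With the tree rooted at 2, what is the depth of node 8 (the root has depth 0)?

Path from 2 to 8: 2–6–8, which has 2 edges.

2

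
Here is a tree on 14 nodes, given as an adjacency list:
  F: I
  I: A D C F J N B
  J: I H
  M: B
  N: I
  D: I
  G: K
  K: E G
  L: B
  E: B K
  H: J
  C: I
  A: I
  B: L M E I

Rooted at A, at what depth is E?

3

Climbing from E to the root: E–B–I–A. That's 3 steps.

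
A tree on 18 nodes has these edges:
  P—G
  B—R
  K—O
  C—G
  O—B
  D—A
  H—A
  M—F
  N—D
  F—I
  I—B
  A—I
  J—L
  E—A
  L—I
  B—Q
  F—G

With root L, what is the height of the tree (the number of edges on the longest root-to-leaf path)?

4

The longest root-to-leaf path is L – I – F – G – C (4 edges).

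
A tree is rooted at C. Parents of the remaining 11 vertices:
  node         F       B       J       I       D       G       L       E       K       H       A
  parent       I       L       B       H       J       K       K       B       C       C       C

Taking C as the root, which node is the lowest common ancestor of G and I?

Ancestors of G (toward the root): G, K, C.
Ancestors of I: I, H, C.
The deepest node appearing in both lists is C.

C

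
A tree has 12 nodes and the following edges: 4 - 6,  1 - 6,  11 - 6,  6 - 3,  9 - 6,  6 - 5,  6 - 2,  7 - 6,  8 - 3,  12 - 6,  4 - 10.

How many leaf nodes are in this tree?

9

Exactly 9 nodes have a single neighbour: 1, 2, 5, 7, 8, 9, 10, 11, 12.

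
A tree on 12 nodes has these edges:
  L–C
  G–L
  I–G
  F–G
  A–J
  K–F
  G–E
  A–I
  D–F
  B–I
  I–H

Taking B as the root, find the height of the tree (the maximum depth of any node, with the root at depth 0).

A deepest node is D, reached by B – I – G – F – D.
That path has 4 edges, so the height is 4.

4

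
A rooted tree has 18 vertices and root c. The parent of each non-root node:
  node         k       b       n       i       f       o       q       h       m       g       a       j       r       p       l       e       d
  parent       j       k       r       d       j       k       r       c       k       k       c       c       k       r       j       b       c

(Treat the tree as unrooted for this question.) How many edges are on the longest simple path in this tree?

6

A longest path is i–d–c–j–k–b–e, with 6 edges.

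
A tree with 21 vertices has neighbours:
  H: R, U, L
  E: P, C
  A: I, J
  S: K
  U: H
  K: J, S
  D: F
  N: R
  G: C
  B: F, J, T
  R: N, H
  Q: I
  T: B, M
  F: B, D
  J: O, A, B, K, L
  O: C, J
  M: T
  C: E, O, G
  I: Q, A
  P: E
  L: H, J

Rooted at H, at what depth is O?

3

Path from H to O: H–L–J–O, which has 3 edges.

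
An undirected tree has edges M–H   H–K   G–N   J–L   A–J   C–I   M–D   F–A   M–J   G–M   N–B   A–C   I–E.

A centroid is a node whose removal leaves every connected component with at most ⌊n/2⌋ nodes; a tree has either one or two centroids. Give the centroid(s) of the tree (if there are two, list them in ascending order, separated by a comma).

J, M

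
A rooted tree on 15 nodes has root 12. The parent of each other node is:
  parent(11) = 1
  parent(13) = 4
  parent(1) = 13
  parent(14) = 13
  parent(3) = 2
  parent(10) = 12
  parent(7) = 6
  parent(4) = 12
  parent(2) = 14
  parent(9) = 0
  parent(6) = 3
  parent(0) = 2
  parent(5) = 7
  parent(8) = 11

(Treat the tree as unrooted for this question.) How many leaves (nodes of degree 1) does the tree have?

4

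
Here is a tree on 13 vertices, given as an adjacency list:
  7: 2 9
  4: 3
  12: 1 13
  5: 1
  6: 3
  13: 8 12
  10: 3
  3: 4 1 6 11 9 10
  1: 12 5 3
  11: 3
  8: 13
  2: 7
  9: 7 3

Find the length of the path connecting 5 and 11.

3

The path is 5–1–3–11, which has 3 edges.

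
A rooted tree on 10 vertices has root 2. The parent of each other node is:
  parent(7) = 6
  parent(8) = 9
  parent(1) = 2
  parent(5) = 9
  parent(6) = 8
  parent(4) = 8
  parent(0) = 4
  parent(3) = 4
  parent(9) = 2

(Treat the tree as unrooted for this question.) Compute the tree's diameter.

A longest path is 1-2-9-8-4-0, with 5 edges.

5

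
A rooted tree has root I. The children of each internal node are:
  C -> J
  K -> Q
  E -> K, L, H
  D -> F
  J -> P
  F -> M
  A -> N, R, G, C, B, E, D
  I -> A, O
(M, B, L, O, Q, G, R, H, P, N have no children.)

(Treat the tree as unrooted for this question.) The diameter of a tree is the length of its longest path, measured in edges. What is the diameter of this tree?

BFS from Q reaches P last, at distance 6; BFS from P confirms no node is farther.
Path: Q–K–E–A–C–J–P.

6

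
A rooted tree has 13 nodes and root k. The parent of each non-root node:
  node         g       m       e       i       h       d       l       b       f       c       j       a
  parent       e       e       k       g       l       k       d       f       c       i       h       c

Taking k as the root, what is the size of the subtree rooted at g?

g's subtree: {g, i, c, a, f, b}, size 6.

6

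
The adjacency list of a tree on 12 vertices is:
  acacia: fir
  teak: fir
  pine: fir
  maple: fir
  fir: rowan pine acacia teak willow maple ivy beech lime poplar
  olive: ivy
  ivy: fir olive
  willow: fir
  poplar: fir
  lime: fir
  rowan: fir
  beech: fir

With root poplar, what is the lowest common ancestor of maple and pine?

Ancestors of maple (toward the root): maple, fir, poplar.
Ancestors of pine: pine, fir, poplar.
The deepest node appearing in both lists is fir.

fir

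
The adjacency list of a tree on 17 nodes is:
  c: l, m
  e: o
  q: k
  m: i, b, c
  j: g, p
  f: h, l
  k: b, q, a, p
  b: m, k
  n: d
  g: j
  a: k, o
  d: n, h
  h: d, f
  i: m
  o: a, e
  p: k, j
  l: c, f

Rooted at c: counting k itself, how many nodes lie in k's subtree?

8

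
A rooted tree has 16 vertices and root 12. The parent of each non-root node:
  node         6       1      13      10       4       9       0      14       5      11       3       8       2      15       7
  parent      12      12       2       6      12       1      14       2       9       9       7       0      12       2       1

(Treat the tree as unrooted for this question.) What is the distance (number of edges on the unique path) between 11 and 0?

6

Walking from 11: 11–9–1–12–2–14–0. Length 6.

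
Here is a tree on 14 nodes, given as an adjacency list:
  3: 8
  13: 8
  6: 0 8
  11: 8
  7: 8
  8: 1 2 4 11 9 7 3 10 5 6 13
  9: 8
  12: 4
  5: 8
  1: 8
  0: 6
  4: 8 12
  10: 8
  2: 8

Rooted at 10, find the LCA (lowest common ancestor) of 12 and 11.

8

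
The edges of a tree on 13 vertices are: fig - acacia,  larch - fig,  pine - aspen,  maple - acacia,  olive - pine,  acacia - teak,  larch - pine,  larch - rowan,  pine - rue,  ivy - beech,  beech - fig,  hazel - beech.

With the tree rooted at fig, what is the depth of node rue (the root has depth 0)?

Path from fig to rue: fig → larch → pine → rue, which has 3 edges.

3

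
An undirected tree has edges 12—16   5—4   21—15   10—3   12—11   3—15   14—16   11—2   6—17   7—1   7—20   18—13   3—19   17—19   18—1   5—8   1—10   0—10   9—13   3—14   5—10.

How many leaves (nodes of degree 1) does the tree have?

8

Exactly 8 nodes have a single neighbour: 0, 2, 4, 6, 8, 9, 20, 21.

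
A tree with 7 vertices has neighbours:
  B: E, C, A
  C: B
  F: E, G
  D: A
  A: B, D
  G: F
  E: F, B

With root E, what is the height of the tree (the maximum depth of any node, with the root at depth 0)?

The longest root-to-leaf path is E – B – A – D (3 edges).

3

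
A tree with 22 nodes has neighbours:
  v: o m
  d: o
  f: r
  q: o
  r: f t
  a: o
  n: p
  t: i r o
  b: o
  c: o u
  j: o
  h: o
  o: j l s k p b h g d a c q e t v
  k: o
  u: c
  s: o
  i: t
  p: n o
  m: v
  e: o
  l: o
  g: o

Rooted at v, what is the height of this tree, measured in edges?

A deepest node is f, reached by v-o-t-r-f.
That path has 4 edges, so the height is 4.

4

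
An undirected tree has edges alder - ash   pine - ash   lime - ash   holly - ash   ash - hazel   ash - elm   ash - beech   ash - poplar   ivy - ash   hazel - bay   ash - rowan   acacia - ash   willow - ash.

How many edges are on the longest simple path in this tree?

3

BFS from bay reaches beech last, at distance 3; BFS from beech confirms no node is farther.
Path: bay-hazel-ash-beech.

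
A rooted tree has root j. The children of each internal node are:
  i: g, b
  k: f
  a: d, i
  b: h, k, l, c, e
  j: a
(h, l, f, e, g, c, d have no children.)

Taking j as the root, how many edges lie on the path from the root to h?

Climbing from h to the root: h → b → i → a → j. That's 4 steps.

4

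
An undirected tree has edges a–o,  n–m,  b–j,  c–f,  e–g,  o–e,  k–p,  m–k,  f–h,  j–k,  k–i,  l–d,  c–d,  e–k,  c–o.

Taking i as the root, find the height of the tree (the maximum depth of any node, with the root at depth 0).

6

A deepest node is h, reached by i → k → e → o → c → f → h.
That path has 6 edges, so the height is 6.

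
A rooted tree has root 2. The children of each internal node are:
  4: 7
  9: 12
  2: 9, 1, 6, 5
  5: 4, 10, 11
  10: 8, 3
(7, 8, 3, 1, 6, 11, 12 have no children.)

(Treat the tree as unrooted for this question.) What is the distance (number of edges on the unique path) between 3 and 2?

3

The path is 3–10–5–2, which has 3 edges.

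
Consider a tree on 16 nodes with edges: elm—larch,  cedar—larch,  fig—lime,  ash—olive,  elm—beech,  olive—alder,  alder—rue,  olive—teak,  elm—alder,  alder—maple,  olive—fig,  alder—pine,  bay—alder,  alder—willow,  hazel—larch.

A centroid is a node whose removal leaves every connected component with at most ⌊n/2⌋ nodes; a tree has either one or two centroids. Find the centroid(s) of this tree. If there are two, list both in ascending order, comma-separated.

alder

Removing alder splits the tree into components of sizes 5, 5, 1, 1, 1, 1, 1; the largest is 5 ≤ ⌊16/2⌋ = 8.
No neighbour of alder does as well, so alder is the unique centroid.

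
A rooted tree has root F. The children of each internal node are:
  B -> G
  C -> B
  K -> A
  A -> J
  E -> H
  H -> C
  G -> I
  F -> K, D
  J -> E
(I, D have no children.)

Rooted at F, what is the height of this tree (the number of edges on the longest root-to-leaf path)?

A deepest node is I, reached by F → K → A → J → E → H → C → B → G → I.
That path has 9 edges, so the height is 9.

9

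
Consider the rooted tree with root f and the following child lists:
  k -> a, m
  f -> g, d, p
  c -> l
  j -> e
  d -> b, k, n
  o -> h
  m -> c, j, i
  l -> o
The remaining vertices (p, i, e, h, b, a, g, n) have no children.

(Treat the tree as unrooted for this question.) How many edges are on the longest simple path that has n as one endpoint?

The node farthest from n is h, via n–d–k–m–c–l–o–h — 7 edges.

7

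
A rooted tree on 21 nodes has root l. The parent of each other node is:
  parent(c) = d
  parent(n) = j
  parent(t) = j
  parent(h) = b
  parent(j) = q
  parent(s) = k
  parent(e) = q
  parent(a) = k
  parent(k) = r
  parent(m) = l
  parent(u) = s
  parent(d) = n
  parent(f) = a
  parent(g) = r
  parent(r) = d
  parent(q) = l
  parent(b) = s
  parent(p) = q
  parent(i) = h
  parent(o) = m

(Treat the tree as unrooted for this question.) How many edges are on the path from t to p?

t - j - q - p: 3 edges.

3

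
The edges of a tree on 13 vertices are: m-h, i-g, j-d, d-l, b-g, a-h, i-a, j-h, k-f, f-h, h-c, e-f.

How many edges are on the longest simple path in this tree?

7

Starting from l, a farthest node is b at distance 7.
One longest path: l-d-j-h-a-i-g-b.
So the diameter is 7.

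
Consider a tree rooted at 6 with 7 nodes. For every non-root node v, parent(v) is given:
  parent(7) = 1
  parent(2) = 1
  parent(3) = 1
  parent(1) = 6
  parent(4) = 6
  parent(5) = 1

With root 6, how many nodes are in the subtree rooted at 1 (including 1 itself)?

5

The subtree rooted at 1 contains: 1, 5, 7, 3, 2 — 5 nodes.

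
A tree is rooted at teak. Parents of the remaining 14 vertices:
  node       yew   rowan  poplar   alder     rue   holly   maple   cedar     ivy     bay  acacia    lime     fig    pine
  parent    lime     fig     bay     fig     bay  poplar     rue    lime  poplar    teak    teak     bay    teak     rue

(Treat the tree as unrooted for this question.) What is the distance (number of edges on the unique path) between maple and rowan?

5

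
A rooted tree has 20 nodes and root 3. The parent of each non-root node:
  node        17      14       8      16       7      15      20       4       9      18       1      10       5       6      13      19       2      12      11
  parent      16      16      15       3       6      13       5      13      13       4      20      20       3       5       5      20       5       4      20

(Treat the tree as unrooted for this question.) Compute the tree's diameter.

6

A longest path is 8–15–13–5–3–16–14, with 6 edges.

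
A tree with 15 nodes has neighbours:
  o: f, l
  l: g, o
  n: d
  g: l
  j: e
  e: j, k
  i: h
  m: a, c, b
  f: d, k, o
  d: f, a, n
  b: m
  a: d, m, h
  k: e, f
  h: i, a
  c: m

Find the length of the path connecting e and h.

The path is e–k–f–d–a–h, which has 5 edges.

5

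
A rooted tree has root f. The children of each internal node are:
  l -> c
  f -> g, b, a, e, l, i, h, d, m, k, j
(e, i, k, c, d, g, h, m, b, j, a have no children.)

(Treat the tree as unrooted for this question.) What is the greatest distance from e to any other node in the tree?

3

Distances from e peak at 3, attained at c.
e – f – l – c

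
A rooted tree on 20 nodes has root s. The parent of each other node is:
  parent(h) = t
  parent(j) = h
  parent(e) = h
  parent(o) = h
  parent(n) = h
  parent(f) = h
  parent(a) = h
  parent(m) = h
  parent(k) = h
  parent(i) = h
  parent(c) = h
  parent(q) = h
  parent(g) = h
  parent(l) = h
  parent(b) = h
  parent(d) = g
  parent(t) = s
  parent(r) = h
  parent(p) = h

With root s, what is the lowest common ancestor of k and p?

h

Ancestors of k (toward the root): k, h, t, s.
Ancestors of p: p, h, t, s.
The deepest node appearing in both lists is h.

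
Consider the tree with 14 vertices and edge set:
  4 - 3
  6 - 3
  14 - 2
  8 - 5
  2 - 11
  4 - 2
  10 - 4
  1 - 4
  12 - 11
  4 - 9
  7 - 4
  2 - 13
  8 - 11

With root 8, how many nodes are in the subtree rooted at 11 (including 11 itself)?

The subtree rooted at 11 contains: 11, 2, 12, 4, 14, 13, 3, 9, 10, 1, 7, 6 — 12 nodes.

12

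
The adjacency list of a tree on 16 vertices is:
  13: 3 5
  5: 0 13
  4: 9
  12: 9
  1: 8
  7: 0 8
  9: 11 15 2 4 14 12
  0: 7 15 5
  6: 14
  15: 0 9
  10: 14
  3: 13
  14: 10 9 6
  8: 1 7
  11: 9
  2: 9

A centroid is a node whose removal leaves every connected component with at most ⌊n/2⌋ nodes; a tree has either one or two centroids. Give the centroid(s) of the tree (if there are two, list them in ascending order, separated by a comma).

Removing 15 splits the tree into components of sizes 8, 7; the largest is 8 ≤ ⌊16/2⌋ = 8.
9 is adjacent to 15 and is also a centroid (the largest component after removing it is likewise 8).

9, 15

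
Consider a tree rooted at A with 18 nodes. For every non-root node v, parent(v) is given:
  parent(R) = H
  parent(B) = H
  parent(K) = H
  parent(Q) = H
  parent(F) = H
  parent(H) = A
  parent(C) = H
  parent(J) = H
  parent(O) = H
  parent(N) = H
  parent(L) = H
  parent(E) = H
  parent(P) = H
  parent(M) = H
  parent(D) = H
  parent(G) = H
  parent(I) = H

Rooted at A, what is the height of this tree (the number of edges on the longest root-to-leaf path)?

K sits deepest: A – H – K — 2 edges from the root.

2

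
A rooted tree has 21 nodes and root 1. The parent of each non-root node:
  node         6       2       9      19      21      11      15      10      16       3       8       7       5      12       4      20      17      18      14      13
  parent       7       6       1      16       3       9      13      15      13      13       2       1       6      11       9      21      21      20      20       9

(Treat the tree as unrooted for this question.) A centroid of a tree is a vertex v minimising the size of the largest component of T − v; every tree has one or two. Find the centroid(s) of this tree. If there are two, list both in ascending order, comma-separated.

If 13 is removed the pieces have sizes 10, 6, 2, 2, all ≤ ⌊21/2⌋ = 10.
No neighbour of 13 does as well, so 13 is the unique centroid.

13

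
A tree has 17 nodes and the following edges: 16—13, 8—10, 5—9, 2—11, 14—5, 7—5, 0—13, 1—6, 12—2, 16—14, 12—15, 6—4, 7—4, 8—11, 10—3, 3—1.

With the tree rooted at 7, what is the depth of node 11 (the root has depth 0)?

Path from 7 to 11: 7–4–6–1–3–10–8–11, which has 7 edges.

7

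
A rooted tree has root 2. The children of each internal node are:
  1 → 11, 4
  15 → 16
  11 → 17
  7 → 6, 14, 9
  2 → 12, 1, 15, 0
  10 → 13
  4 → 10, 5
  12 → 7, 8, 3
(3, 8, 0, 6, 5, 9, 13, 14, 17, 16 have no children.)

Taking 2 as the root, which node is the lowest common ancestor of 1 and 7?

2

Path 1→root: 1 2; path 7→root: 7 12 2.
First common node: 2.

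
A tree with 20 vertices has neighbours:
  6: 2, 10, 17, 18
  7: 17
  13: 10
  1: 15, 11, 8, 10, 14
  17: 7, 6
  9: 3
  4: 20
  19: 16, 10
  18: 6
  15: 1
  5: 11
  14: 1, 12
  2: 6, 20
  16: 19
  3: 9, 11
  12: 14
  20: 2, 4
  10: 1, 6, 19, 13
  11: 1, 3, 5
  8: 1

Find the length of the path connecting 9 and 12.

5

Walking from 9: 9 – 3 – 11 – 1 – 14 – 12. Length 5.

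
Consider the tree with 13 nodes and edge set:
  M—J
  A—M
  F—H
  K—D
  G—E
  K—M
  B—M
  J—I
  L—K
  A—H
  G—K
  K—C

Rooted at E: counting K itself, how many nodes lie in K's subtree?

Descendants of K (including itself): K, M, L, D, C, B, A, J, H, I, F. That's 11.

11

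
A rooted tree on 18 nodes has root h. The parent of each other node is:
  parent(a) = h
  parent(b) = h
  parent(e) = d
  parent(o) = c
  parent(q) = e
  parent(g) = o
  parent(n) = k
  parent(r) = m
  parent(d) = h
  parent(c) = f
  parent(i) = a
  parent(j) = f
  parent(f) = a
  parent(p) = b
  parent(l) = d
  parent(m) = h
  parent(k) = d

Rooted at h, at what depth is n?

3

h – d – k – n — 3 edges.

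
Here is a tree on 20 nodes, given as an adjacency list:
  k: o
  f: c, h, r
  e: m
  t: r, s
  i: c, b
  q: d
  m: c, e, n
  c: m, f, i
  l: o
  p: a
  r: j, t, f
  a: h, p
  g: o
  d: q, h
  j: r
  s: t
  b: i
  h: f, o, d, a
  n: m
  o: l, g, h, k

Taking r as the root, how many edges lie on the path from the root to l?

r–f–h–o–l — 4 edges.

4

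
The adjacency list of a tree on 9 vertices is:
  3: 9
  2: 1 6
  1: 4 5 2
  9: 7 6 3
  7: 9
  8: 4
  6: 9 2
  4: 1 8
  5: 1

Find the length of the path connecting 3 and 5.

5

The path is 3 - 9 - 6 - 2 - 1 - 5, which has 5 edges.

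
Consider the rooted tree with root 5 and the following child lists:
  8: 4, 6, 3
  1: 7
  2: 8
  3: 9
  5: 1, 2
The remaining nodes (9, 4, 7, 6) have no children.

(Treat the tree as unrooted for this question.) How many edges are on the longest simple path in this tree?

Starting from 7, a farthest node is 9 at distance 6.
One longest path: 7 – 1 – 5 – 2 – 8 – 3 – 9.
So the diameter is 6.

6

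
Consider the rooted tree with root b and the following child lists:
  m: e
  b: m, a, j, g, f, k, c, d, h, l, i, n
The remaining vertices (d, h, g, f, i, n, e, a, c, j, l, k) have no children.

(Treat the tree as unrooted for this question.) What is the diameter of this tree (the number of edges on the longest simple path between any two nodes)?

3

Starting from e, a farthest node is d at distance 3.
One longest path: e - m - b - d.
So the diameter is 3.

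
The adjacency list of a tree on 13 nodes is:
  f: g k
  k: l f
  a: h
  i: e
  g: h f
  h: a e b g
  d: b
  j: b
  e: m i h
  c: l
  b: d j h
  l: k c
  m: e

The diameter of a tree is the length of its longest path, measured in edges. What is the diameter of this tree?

7

A longest path is i – e – h – g – f – k – l – c, with 7 edges.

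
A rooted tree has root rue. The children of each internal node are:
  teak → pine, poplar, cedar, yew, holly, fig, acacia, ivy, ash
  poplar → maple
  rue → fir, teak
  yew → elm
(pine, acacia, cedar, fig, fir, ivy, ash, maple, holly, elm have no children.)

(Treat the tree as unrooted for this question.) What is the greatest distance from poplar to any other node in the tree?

3

The node farthest from poplar is elm (fir also at distance 3), via poplar–teak–yew–elm — 3 edges.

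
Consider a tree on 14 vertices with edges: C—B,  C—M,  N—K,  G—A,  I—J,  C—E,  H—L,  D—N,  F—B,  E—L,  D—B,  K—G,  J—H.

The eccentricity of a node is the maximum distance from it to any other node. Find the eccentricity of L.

8

The node farthest from L is A, via L-E-C-B-D-N-K-G-A — 8 edges.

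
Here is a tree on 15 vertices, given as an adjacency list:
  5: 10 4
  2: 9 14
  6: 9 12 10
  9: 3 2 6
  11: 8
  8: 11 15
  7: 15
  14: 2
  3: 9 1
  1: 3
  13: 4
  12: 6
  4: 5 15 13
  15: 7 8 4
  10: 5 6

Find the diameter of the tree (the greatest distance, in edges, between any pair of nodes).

9

BFS from 11 reaches 1 last, at distance 9; BFS from 1 confirms no node is farther.
Path: 11–8–15–4–5–10–6–9–3–1.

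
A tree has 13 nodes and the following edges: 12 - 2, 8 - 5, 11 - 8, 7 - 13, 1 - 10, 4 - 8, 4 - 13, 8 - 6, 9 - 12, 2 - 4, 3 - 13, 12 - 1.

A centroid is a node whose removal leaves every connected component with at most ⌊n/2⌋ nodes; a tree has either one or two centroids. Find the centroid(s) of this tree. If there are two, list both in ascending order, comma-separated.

Removing 4 splits the tree into components of sizes 5, 4, 3; the largest is 5 ≤ ⌊13/2⌋ = 6.
No neighbour of 4 does as well, so 4 is the unique centroid.

4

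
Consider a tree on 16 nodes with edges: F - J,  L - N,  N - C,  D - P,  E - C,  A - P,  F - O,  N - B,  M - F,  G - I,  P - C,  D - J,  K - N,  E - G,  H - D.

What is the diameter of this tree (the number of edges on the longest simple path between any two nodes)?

A longest path is I-G-E-C-P-D-J-F-M, with 8 edges.

8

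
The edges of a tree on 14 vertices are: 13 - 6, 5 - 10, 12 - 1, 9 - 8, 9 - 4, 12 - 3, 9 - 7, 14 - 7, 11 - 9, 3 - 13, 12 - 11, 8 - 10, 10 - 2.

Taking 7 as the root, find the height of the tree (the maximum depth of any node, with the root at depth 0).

The longest root-to-leaf path is 7–9–11–12–3–13–6 (6 edges).

6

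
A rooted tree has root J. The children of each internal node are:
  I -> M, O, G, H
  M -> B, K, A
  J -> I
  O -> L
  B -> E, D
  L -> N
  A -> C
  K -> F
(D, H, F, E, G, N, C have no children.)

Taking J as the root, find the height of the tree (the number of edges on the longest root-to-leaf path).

4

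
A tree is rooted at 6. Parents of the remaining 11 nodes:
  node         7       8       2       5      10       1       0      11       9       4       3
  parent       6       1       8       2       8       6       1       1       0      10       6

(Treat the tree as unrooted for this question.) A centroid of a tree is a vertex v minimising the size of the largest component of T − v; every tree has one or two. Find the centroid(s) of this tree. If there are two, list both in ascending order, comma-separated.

1

If 1 is removed the pieces have sizes 5, 3, 2, 1, all ≤ ⌊12/2⌋ = 6.
No neighbour of 1 does as well, so 1 is the unique centroid.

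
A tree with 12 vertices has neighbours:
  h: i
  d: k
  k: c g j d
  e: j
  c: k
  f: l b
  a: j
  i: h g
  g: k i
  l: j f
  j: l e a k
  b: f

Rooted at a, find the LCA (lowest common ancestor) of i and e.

j

i's ancestor chain is i, g, k, j, a and e's is e, j, a; they first meet at j.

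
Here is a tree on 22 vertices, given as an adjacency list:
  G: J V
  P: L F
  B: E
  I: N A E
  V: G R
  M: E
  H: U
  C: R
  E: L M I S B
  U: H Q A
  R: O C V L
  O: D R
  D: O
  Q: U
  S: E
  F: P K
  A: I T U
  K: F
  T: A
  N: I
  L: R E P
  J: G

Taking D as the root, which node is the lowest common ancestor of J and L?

Path J→root: J G V R O D; path L→root: L R O D.
First common node: R.

R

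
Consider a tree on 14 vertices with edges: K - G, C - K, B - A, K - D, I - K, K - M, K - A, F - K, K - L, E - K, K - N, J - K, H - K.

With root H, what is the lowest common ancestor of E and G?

Path E→root: E K H; path G→root: G K H.
First common node: K.

K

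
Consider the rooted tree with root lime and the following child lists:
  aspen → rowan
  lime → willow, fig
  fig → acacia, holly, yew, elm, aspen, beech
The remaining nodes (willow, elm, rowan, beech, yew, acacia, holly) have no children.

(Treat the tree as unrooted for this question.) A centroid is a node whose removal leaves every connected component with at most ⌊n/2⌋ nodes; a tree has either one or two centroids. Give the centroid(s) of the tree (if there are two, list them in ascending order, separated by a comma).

Delete fig: the remaining components have sizes 2, 2, 1, 1, 1, 1, 1. Max 2 ≤ 5, so fig is a centroid.
Every other node leaves some component of size > 5, so the centroid is unique.

fig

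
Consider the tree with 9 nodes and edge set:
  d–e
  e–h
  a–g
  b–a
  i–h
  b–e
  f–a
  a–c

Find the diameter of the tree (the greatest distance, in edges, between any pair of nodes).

5

A longest path is g–a–b–e–h–i, with 5 edges.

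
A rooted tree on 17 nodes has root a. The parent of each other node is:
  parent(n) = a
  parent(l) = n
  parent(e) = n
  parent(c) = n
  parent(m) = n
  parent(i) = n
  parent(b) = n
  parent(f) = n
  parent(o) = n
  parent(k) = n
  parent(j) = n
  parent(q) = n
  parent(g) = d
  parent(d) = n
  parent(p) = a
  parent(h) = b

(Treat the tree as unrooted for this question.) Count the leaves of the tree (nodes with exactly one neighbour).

Exactly 13 nodes have a single neighbour: c, e, f, g, h, i, j, k, l, m, o, p, q.

13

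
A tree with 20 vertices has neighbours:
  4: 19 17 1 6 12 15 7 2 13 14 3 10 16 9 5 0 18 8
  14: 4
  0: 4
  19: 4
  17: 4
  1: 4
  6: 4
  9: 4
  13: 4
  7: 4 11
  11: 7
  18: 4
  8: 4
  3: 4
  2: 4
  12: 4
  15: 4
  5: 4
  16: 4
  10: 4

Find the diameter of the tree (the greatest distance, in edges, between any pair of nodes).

Starting from 11, a farthest node is 3 at distance 3.
One longest path: 11 – 7 – 4 – 3.
So the diameter is 3.

3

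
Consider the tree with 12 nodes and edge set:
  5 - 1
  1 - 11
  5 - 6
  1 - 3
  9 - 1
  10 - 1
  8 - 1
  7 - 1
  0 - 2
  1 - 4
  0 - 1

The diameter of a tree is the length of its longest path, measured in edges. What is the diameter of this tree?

A longest path is 6–5–1–0–2, with 4 edges.

4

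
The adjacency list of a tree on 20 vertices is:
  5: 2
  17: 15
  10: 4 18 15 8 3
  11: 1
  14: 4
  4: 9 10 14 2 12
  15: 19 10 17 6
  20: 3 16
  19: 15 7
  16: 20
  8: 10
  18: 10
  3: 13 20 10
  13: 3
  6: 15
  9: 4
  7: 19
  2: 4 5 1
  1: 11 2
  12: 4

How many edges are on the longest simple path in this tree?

7

A longest path is 11 – 1 – 2 – 4 – 10 – 15 – 19 – 7, with 7 edges.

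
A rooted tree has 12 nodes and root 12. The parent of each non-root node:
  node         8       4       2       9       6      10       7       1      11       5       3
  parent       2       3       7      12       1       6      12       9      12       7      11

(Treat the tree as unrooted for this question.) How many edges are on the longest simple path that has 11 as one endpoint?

5

Distances from 11 peak at 5, attained at 10.
11–12–9–1–6–10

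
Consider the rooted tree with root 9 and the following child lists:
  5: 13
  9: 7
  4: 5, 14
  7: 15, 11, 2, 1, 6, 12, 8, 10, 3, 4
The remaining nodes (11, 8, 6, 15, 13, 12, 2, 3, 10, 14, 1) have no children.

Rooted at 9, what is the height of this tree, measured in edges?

The longest root-to-leaf path is 9 – 7 – 4 – 5 – 13 (4 edges).

4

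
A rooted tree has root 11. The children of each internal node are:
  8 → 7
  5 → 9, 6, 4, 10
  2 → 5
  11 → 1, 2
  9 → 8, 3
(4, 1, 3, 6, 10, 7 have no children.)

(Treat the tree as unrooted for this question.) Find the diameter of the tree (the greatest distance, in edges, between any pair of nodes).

6

A longest path is 7–8–9–5–2–11–1, with 6 edges.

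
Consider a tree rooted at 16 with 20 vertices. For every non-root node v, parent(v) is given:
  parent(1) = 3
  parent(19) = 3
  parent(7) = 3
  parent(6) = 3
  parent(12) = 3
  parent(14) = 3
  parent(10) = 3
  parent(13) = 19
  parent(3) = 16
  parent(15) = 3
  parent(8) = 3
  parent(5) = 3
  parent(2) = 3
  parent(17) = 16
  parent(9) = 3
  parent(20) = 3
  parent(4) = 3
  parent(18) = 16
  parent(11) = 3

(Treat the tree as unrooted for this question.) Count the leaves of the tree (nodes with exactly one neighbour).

Degree-1 nodes: 1, 2, 4, 5, 6, 7, 8, 9, 10, 11, 12, 13, 14, 15, 17, 18, 20 — 17 of them.

17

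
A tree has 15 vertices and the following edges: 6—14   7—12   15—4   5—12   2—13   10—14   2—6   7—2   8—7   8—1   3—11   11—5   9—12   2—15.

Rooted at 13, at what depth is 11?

Path from 13 to 11: 13 – 2 – 7 – 12 – 5 – 11, which has 5 edges.

5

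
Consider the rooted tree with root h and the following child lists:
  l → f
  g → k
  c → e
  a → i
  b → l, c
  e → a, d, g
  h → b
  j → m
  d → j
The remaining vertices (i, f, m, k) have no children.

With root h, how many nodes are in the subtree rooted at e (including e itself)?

The subtree rooted at e contains: e, g, d, a, k, j, i, m — 8 nodes.

8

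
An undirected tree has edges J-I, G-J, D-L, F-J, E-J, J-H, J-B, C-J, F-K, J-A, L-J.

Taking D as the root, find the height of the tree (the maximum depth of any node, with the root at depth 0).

4

The longest root-to-leaf path is D – L – J – F – K (4 edges).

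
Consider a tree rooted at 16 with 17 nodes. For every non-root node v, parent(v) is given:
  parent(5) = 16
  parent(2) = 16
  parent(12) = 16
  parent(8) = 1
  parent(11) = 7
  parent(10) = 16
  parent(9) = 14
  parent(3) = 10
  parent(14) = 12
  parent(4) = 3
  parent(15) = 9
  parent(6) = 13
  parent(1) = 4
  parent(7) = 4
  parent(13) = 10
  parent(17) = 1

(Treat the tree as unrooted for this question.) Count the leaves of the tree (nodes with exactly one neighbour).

Degree-1 nodes: 2, 5, 6, 8, 11, 15, 17 — 7 of them.

7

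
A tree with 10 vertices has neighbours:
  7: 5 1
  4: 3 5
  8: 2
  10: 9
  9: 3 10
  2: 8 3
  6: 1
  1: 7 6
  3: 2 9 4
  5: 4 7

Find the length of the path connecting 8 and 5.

Walking from 8: 8 - 2 - 3 - 4 - 5. Length 4.

4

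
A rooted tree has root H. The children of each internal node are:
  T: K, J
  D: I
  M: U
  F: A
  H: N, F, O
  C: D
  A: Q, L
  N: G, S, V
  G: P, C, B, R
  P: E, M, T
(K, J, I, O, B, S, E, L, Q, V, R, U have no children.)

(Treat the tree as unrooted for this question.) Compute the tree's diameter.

A longest path is Q-A-F-H-N-G-P-M-U, with 8 edges.

8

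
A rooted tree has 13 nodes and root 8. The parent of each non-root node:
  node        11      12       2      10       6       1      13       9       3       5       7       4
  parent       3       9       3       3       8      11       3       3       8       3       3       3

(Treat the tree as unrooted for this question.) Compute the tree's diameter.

BFS from 6 reaches 12 last, at distance 4; BFS from 12 confirms no node is farther.
Path: 6-8-3-9-12.

4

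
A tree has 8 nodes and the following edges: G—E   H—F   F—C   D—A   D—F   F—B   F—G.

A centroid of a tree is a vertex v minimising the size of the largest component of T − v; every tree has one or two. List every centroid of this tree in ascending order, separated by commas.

Removing F splits the tree into components of sizes 2, 2, 1, 1, 1; the largest is 2 ≤ ⌊8/2⌋ = 4.
No neighbour of F does as well, so F is the unique centroid.

F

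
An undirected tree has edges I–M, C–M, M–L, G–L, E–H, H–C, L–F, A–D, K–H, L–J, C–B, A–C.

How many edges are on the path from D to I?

The path is D - A - C - M - I, which has 4 edges.

4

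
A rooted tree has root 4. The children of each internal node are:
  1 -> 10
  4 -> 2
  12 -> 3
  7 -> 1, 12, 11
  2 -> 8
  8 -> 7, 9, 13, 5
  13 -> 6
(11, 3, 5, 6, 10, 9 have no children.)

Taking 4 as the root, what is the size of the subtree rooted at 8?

11

8's subtree: {8, 13, 7, 9, 5, 6, 12, 1, 11, 3, 10}, size 11.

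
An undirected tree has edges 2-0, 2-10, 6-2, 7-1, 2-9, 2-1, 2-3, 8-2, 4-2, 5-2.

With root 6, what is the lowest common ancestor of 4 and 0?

2

4's ancestor chain is 4, 2, 6 and 0's is 0, 2, 6; they first meet at 2.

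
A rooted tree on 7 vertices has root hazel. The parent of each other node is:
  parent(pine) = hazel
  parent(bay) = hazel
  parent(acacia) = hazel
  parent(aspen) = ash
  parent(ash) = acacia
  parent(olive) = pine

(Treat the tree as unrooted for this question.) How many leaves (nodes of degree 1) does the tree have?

Exactly 3 nodes have a single neighbour: aspen, bay, olive.

3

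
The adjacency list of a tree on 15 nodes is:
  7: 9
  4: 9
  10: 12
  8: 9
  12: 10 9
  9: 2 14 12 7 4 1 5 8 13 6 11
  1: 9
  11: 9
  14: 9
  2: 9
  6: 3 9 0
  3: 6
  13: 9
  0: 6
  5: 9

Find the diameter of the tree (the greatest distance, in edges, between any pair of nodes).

4

BFS from 0 reaches 10 last, at distance 4; BFS from 10 confirms no node is farther.
Path: 0–6–9–12–10.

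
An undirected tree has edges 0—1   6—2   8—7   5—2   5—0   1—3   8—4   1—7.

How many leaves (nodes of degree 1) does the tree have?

3

Exactly 3 nodes have a single neighbour: 3, 4, 6.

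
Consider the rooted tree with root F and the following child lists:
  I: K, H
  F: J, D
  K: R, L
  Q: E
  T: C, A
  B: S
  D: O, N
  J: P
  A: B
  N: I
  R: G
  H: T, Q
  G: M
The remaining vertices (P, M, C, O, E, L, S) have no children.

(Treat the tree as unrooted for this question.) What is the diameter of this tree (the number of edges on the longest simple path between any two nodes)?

10

A longest path is P – J – F – D – N – I – H – T – A – B – S, with 10 edges.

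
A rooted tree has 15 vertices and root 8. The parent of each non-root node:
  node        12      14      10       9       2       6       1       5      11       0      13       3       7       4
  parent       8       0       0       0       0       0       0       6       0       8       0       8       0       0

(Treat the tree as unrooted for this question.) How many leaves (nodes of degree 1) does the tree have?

12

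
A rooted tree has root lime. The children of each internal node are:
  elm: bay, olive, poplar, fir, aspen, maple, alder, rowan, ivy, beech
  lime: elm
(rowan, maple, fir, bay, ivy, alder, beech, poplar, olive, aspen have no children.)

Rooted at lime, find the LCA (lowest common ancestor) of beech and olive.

elm

Path beech→root: beech elm lime; path olive→root: olive elm lime.
First common node: elm.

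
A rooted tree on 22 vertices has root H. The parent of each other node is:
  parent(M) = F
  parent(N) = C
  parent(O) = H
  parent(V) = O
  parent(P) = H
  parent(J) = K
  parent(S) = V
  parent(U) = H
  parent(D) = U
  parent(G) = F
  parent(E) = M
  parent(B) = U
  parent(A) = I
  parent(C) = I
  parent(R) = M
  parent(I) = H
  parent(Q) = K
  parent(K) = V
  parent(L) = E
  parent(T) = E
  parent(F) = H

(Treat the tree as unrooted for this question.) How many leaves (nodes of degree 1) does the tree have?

Exactly 12 nodes have a single neighbour: A, B, D, G, J, L, N, P, Q, R, S, T.

12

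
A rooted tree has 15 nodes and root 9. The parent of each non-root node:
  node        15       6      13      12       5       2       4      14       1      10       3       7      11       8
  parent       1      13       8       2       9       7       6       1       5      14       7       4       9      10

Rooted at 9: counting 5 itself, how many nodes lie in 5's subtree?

13

5's subtree: {5, 1, 14, 15, 10, 8, 13, 6, 4, 7, 3, 2, 12}, size 13.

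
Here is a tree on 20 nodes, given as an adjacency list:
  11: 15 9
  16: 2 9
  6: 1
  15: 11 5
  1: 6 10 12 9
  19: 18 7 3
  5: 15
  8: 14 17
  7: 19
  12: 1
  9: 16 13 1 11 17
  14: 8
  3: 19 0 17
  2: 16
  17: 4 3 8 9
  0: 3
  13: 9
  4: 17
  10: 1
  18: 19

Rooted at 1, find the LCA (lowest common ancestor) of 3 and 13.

3's ancestor chain is 3, 17, 9, 1 and 13's is 13, 9, 1; they first meet at 9.

9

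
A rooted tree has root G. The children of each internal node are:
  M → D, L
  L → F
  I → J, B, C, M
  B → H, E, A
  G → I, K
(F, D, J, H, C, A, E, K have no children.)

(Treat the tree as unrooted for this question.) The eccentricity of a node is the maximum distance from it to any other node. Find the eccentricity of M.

The node farthest from M is E (K, H, A also at distance 3), via M-I-B-E — 3 edges.

3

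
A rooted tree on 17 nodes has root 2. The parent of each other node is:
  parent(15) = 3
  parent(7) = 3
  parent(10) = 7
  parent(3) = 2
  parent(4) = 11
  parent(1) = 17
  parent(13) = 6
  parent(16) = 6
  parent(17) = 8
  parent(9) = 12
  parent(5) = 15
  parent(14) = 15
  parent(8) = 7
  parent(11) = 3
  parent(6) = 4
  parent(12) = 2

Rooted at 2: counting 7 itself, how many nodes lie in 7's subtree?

5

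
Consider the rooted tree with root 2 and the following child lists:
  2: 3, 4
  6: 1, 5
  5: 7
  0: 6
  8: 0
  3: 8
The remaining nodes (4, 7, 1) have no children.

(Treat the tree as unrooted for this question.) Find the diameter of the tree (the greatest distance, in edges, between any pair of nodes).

BFS from 7 reaches 4 last, at distance 7; BFS from 4 confirms no node is farther.
Path: 7-5-6-0-8-3-2-4.

7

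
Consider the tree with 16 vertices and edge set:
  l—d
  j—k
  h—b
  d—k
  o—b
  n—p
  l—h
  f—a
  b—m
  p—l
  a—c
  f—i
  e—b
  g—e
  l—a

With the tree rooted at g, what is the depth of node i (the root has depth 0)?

7

g–e–b–h–l–a–f–i — 7 edges.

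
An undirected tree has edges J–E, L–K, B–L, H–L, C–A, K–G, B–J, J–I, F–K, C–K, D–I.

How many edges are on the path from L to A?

3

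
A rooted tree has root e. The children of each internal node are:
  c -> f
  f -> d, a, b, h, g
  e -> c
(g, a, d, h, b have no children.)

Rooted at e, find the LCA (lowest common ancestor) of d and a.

f

Path d→root: d f c e; path a→root: a f c e.
First common node: f.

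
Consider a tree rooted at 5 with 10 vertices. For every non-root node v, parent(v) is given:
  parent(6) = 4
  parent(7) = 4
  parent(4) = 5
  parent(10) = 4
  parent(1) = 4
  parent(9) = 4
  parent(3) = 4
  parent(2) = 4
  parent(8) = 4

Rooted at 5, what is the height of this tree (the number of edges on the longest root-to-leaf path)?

A deepest node is 7, reached by 5 – 4 – 7.
That path has 2 edges, so the height is 2.

2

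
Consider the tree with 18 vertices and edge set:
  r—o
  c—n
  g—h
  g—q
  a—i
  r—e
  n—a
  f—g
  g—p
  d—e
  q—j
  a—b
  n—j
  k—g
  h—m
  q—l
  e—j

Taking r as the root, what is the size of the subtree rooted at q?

q's subtree: {q, g, l, k, p, h, f, m}, size 8.

8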